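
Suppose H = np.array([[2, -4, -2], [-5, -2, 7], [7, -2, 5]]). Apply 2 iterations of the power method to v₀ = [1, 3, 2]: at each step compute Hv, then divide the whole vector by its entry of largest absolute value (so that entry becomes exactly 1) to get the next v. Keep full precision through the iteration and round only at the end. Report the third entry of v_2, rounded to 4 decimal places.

-0.3475

Hv0 = (-14.00000, 3.00000, 11.00000); divide by -14.00000 → v1 = (1.00000, -0.21429, -0.78571)
Hv1 = (4.42857, -10.07143, 3.50000); divide by -10.07143 → v2 = (-0.43972, 1.00000, -0.34752)
Requested entry of v2: -49/141 = -0.3475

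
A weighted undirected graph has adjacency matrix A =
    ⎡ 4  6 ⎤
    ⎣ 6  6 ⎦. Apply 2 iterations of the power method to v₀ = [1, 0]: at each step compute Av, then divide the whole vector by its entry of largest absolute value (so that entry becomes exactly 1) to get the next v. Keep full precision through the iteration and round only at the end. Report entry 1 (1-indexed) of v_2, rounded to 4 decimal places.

Av0 = (4.00000, 6.00000); divide by 6.00000 → v1 = (0.66667, 1.00000)
Av1 = (8.66667, 10.00000); divide by 10.00000 → v2 = (0.86667, 1.00000)
Requested entry of v2: 52/60 = 0.8667

0.8667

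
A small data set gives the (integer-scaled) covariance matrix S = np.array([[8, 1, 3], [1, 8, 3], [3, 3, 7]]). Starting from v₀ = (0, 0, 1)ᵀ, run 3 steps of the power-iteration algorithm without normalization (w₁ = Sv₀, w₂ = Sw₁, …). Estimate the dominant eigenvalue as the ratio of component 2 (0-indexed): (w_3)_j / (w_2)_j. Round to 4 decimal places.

w1 = Sv₀ = (8·0 + 1·0 + 3·1; 1·0 + 8·0 + 3·1; 3·0 + 3·0 + 7·1) = (3, 3, 7)
w2 = Sw1 = (8·3 + 1·3 + 3·7; 1·3 + 8·3 + 3·7; 3·3 + 3·3 + 7·7) = (48, 48, 67)
w3 = Sw2 = (633, 633, 757)
Ratio at component: 757 / 67 = 11.2985

11.2985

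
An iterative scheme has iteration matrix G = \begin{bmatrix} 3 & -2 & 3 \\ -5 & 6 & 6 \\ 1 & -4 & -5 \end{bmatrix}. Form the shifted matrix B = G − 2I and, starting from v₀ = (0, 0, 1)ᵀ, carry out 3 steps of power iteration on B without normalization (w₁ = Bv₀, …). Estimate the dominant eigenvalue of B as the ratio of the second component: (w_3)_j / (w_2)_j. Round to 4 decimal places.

B = G − 2I has rows (1, -2, 3); (-5, 4, 6); (1, -4, -7)
w1 = Bv₀ = (3, 6, -7)
w2 = Bw1 = (-30, -33, 28)
w3 = Bw2 = (120, 186, -94)
Ratio: 186/-33 = -5.6364

μ ≈ -5.6364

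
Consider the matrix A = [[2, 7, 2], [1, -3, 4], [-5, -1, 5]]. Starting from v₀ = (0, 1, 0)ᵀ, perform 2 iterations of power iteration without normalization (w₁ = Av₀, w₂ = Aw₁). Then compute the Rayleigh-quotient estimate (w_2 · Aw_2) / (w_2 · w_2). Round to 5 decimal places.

2.12045

w1 = Av₀ = (2·0 + 7·1 + 2·0; 1·0 + (-3)·1 + 4·0; (-5)·0 + (-1)·1 + 5·0) = (7, -3, -1)
w2 = Aw1 = (2·7 + 7·(-3) + 2·(-1); 1·7 + (-3)·(-3) + 4·(-1); (-5)·7 + (-1)·(-3) + 5·(-1)) = (-9, 12, -37)
Aw2 = (-8, -193, -152)
w2·Aw2 = (-9)·(-8) + 12·(-193) + (-37)·(-152) = 3380; w2·w2 = (-9)·(-9) + 12·12 + (-37)·(-37) = 1594
λ ≈ 3380/1594 = 2.12045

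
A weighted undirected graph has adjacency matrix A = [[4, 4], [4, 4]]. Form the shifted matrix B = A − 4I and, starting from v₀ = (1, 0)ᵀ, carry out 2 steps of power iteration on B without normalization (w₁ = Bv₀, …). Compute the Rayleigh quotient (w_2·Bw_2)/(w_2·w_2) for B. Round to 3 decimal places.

B = A − 4I has rows (0, 4); (4, 0)
w1 = Bv₀ = (0·1 + 4·0; 4·1 + 0·0) = (0, 4)
w2 = Bw1 = (0·0 + 4·4; 4·0 + 0·4) = (16, 0)
Bw2 = (0, 64)
w2·Bw2 = 0; w2·w2 = 256; μ ≈ 0/256 = 0.000

μ ≈ 0.000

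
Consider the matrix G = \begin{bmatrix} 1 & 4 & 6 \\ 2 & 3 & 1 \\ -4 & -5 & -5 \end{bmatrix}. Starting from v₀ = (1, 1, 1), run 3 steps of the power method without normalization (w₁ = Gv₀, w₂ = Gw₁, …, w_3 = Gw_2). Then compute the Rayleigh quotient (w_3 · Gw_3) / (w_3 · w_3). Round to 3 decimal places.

w1 = Gv₀ = (11, 6, -14)
w2 = Gw1 = (-49, 26, -4)
w3 = Gw2 = (31, -24, 86)
Gw3 = (451, 76, -434)
w3·Gw3 = 31·451 + (-24)·76 + 86·(-434) = -25167; w3·w3 = 31·31 + (-24)·(-24) + 86·86 = 8933
λ ≈ -25167/8933 = -2.817

-2.817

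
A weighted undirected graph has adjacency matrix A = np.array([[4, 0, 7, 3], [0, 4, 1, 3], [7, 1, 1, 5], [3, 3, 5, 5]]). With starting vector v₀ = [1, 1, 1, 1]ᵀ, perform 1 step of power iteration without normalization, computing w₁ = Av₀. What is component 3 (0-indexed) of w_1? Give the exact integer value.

16

w1 = Av₀ = (14, 8, 14, 16)
The requested component of w1 is 16.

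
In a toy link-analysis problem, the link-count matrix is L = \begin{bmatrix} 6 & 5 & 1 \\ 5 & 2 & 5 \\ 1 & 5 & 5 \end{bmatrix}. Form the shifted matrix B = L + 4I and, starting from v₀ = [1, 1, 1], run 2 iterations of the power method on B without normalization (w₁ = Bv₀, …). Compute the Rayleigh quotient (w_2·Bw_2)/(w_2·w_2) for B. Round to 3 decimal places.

B = L + 4I has rows (10, 5, 1); (5, 6, 5); (1, 5, 9)
w1 = Bv₀ = (10·1 + 5·1 + 1·1; 5·1 + 6·1 + 5·1; 1·1 + 5·1 + 9·1) = (16, 16, 15)
w2 = Bw1 = (10·16 + 5·16 + 1·15; 5·16 + 6·16 + 5·15; 1·16 + 5·16 + 9·15) = (255, 251, 231)
Bw2 = (4036, 3936, 3589)
w2·Bw2 = 2846175; w2·w2 = 181387; μ ≈ 2846175/181387 = 15.691

μ ≈ 15.691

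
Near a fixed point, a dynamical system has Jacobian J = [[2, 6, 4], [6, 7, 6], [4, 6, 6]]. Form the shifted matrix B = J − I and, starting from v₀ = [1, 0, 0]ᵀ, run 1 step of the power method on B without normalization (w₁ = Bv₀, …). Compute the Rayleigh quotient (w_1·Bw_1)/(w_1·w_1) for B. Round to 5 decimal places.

μ ≈ 13.00000

B = J − I has rows (1, 6, 4); (6, 6, 6); (4, 6, 5)
w1 = Bv₀ = (1·1 + 6·0 + 4·0; 6·1 + 6·0 + 6·0; 4·1 + 6·0 + 5·0) = (1, 6, 4)
Bw1 = (53, 66, 60)
w1·Bw1 = 689; w1·w1 = 53; μ ≈ 689/53 = 13.00000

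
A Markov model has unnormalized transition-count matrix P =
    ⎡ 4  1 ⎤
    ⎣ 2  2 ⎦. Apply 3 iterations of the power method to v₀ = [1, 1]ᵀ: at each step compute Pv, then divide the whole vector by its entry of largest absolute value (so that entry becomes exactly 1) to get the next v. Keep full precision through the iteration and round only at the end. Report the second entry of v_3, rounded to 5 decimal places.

0.73684

Pv0 = (5.000000, 4.000000); divide by 5.000000 → v1 = (1.000000, 0.800000)
Pv1 = (4.800000, 3.600000); divide by 4.800000 → v2 = (1.000000, 0.750000)
Pv2 = (4.750000, 3.500000); divide by 4.750000 → v3 = (1.000000, 0.736842)
Requested entry of v3: 84/114 = 0.73684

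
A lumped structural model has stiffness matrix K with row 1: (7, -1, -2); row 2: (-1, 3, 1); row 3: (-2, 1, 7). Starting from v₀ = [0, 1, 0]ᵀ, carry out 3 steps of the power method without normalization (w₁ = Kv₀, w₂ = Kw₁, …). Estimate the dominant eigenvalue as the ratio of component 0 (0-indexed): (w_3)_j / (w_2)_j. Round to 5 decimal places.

λ ≈ 9.91667

w1 = Kv₀ = (-1, 3, 1)
w2 = Kw1 = (-12, 11, 12)
w3 = Kw2 = (-119, 57, 119)
Ratio at component: -119 / -12 = 9.91667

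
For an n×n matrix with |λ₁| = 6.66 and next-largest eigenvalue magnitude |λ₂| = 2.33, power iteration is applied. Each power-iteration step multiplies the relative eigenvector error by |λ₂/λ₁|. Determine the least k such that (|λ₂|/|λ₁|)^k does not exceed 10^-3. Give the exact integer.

7

|λ₂/λ₁| = 2.33/6.66 = 0.34985
Need k ≥ ln(10^-3) / ln(0.34985) = -6.9078 / -1.0503 ≈ 6.577
Smallest integer k satisfying the bound: 7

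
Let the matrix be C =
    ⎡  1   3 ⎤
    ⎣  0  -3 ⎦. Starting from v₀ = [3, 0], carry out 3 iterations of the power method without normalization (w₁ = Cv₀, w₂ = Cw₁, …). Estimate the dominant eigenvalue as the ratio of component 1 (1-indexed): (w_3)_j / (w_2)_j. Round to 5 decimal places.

w1 = Cv₀ = (1·3 + 3·0; 0·3 + (-3)·0) = (3, 0)
w2 = Cw1 = (1·3 + 3·0; 0·3 + (-3)·0) = (3, 0)
w3 = Cw2 = (3, 0)
Ratio at component: 3 / 3 = 1.00000

1.00000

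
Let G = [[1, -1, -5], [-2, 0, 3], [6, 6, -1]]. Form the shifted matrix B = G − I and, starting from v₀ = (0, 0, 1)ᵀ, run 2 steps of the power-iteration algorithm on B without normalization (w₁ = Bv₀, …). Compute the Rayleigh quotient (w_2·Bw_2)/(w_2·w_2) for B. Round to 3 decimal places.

-2.439

B = G − I has rows (0, -1, -5); (-2, -1, 3); (6, 6, -2)
w1 = Bv₀ = (0·0 + (-1)·0 + (-5)·1; (-2)·0 + (-1)·0 + 3·1; 6·0 + 6·0 + (-2)·1) = (-5, 3, -2)
w2 = Bw1 = (0·(-5) + (-1)·3 + (-5)·(-2); (-2)·(-5) + (-1)·3 + 3·(-2); 6·(-5) + 6·3 + (-2)·(-2)) = (7, 1, -8)
Bw2 = (39, -39, 64)
w2·Bw2 = -278; w2·w2 = 114; μ ≈ -278/114 = -2.439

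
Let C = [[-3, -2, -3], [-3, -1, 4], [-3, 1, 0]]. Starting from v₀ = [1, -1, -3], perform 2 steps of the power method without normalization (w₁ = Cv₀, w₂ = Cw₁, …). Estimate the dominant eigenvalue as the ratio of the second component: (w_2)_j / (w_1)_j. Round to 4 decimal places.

w1 = Cv₀ = ((-3)·1 + (-2)·(-1) + (-3)·(-3); (-3)·1 + (-1)·(-1) + 4·(-3); (-3)·1 + 1·(-1) + 0·(-3)) = (8, -14, -4)
w2 = Cw1 = ((-3)·8 + (-2)·(-14) + (-3)·(-4); (-3)·8 + (-1)·(-14) + 4·(-4); (-3)·8 + 1·(-14) + 0·(-4)) = (16, -26, -38)
Ratio at component: -26 / -14 = 1.8571

1.8571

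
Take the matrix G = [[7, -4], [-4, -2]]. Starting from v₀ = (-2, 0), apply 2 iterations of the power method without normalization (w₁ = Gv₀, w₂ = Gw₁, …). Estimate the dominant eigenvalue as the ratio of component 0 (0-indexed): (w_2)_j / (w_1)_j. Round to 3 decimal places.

w1 = Gv₀ = (7·(-2) + (-4)·0; (-4)·(-2) + (-2)·0) = (-14, 8)
w2 = Gw1 = (7·(-14) + (-4)·8; (-4)·(-14) + (-2)·8) = (-130, 40)
Ratio at component: -130 / -14 = 9.286

9.286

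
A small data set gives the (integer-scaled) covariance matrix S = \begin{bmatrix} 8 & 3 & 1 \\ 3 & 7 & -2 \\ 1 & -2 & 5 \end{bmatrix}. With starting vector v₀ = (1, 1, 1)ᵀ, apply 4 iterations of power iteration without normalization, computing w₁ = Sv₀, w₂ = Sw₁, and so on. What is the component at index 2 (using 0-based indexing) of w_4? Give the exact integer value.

-416

w1 = Sv₀ = (8·1 + 3·1 + 1·1; 3·1 + 7·1 + (-2)·1; 1·1 + (-2)·1 + 5·1) = (12, 8, 4)
w2 = Sw1 = (8·12 + 3·8 + 1·4; 3·12 + 7·8 + (-2)·4; 1·12 + (-2)·8 + 5·4) = (124, 84, 16)
w3 = Sw2 = (1260, 928, 36)
w4 = Sw3 = (12900, 10204, -416)
The requested component of w4 is -416.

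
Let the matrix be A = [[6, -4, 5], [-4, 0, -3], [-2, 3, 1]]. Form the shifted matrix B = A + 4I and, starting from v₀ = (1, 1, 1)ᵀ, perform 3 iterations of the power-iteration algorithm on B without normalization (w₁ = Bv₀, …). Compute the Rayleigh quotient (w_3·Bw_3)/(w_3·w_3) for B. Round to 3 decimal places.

10.889

B = A + 4I has rows (10, -4, 5); (-4, 4, -3); (-2, 3, 5)
w1 = Bv₀ = (11, -3, 6)
w2 = Bw1 = (152, -74, -1)
w3 = Bw2 = (1811, -901, -531)
Bw3 = (19059, -9255, -8980)
w3·Bw3 = 47622984; w3·w3 = 4373483; μ ≈ 47622984/4373483 = 10.889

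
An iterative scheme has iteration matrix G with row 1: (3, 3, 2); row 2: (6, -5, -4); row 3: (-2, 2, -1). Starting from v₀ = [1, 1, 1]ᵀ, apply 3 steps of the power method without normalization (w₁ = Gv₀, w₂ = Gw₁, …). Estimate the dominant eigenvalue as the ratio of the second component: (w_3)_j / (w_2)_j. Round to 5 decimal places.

w1 = Gv₀ = (8, -3, -1)
w2 = Gw1 = (13, 67, -21)
w3 = Gw2 = (198, -173, 129)
Ratio at component: -173 / 67 = -2.58209

-2.58209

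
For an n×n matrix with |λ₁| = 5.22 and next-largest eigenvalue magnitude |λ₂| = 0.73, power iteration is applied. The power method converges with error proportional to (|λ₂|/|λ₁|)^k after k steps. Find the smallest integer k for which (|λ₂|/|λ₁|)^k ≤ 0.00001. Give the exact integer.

6

|λ₂/λ₁| = 0.73/5.22 = 0.13985
Need k ≥ ln(0.00001) / ln(0.13985) = -11.5129 / -1.9672 ≈ 5.852
Smallest integer k satisfying the bound: 6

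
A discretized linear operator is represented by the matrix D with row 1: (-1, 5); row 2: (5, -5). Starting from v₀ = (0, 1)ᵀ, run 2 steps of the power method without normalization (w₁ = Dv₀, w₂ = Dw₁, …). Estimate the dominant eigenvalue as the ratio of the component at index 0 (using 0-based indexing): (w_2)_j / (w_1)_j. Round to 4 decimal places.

w1 = Dv₀ = ((-1)·0 + 5·1; 5·0 + (-5)·1) = (5, -5)
w2 = Dw1 = ((-1)·5 + 5·(-5); 5·5 + (-5)·(-5)) = (-30, 50)
Ratio at component: -30 / 5 = -6.0000

λ ≈ -6.0000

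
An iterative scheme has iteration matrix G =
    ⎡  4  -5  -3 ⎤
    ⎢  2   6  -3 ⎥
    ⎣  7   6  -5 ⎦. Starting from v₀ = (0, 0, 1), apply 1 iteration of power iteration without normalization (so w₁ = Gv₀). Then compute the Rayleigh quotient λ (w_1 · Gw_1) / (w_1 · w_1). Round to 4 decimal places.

λ ≈ 1.0000

w1 = Gv₀ = (-3, -3, -5)
Gw1 = (18, -9, -14)
w1·Gw1 = (-3)·18 + (-3)·(-9) + (-5)·(-14) = 43; w1·w1 = (-3)·(-3) + (-3)·(-3) + (-5)·(-5) = 43
λ ≈ 43/43 = 1.0000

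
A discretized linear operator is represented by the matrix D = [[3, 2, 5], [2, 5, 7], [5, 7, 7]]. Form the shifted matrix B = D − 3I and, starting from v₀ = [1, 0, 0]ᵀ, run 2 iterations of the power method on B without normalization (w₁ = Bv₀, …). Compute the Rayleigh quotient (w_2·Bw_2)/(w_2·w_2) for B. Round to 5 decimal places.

11.54463

B = D − 3I has rows (0, 2, 5); (2, 2, 7); (5, 7, 4)
w1 = Bv₀ = (0, 2, 5)
w2 = Bw1 = (29, 39, 34)
Bw2 = (248, 374, 554)
w2·Bw2 = 40614; w2·w2 = 3518; μ ≈ 40614/3518 = 11.54463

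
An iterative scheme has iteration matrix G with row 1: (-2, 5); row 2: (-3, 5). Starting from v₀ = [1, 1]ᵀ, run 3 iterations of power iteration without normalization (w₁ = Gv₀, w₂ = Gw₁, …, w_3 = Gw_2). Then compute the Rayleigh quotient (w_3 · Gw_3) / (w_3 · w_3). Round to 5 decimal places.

λ ≈ 4.63793

w1 = Gv₀ = ((-2)·1 + 5·1; (-3)·1 + 5·1) = (3, 2)
w2 = Gw1 = ((-2)·3 + 5·2; (-3)·3 + 5·2) = (4, 1)
w3 = Gw2 = (-3, -7)
Gw3 = (-29, -26)
w3·Gw3 = (-3)·(-29) + (-7)·(-26) = 269; w3·w3 = (-3)·(-3) + (-7)·(-7) = 58
λ ≈ 269/58 = 4.63793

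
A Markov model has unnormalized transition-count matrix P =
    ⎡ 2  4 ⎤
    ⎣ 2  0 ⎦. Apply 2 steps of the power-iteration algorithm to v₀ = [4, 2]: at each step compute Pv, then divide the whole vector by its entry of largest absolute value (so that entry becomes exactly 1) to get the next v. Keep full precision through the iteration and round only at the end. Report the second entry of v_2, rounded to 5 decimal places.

Pv0 = (16.000000, 8.000000); divide by 16.000000 → v1 = (1.000000, 0.500000)
Pv1 = (4.000000, 2.000000); divide by 4.000000 → v2 = (1.000000, 0.500000)
Requested entry of v2: 32/64 = 0.50000

0.50000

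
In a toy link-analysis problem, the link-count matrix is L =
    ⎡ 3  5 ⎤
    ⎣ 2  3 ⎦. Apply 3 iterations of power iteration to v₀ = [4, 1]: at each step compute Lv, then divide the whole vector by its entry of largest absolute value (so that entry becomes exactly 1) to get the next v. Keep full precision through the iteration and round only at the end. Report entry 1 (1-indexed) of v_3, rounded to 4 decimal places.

Lv0 = (17.00000, 11.00000); divide by 17.00000 → v1 = (1.00000, 0.64706)
Lv1 = (6.23529, 3.94118); divide by 6.23529 → v2 = (1.00000, 0.63208)
Lv2 = (6.16038, 3.89623); divide by 6.16038 → v3 = (1.00000, 0.63247)
Requested entry of v3: 653/653 = 1.0000

1.0000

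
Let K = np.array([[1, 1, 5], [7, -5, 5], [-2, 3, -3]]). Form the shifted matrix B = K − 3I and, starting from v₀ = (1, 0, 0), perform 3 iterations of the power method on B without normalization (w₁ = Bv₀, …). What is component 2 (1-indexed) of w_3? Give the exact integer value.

B = K − 3I has rows (-2, 1, 5); (7, -8, 5); (-2, 3, -6)
w1 = Bv₀ = (-2, 7, -2)
w2 = Bw1 = (1, -80, 37)
w3 = Bw2 = (103, 832, -464)
Requested component of w3: 832

832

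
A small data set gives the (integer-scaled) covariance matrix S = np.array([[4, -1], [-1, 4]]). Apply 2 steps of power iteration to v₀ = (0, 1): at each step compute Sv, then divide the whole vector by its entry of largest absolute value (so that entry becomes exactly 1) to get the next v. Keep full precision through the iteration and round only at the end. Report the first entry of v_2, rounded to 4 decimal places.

Sv0 = (-1.00000, 4.00000); divide by 4.00000 → v1 = (-0.25000, 1.00000)
Sv1 = (-2.00000, 4.25000); divide by 4.25000 → v2 = (-0.47059, 1.00000)
Requested entry of v2: -8/17 = -0.4706

-0.4706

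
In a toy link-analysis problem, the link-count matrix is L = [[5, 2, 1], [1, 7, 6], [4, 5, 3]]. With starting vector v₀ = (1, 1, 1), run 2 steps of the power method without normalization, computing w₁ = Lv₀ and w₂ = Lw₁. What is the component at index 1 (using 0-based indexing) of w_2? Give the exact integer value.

w1 = Lv₀ = (8, 14, 12)
w2 = Lw1 = (80, 178, 138)
The requested component of w2 is 178.

178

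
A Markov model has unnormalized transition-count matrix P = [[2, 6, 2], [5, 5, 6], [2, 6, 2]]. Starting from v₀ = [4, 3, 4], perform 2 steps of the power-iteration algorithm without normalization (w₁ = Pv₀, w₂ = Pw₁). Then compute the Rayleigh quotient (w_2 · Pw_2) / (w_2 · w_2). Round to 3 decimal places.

12.609

w1 = Pv₀ = (34, 59, 34)
w2 = Pw1 = (490, 669, 490)
Pw2 = (5974, 8735, 5974)
w2·Pw2 = 490·5974 + 669·8735 + 490·5974 = 11698235; w2·w2 = 490·490 + 669·669 + 490·490 = 927761
λ ≈ 11698235/927761 = 12.609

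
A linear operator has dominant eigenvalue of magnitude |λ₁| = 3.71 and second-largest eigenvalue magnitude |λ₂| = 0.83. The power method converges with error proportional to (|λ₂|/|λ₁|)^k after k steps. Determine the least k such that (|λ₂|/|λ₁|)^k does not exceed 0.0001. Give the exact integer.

7

|λ₂/λ₁| = 0.83/3.71 = 0.22372
Need k ≥ ln(0.0001) / ln(0.22372) = -9.2103 / -1.4974 ≈ 6.151
Smallest integer k satisfying the bound: 7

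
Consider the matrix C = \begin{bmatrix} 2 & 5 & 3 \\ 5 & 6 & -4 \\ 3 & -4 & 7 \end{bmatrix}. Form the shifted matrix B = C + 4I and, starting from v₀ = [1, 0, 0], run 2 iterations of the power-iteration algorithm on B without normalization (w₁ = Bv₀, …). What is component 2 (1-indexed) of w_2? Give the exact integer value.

B = C + 4I has rows (6, 5, 3); (5, 10, -4); (3, -4, 11)
w1 = Bv₀ = (6·1 + 5·0 + 3·0; 5·1 + 10·0 + (-4)·0; 3·1 + (-4)·0 + 11·0) = (6, 5, 3)
w2 = Bw1 = (6·6 + 5·5 + 3·3; 5·6 + 10·5 + (-4)·3; 3·6 + (-4)·5 + 11·3) = (70, 68, 31)
Requested component of w2: 68

68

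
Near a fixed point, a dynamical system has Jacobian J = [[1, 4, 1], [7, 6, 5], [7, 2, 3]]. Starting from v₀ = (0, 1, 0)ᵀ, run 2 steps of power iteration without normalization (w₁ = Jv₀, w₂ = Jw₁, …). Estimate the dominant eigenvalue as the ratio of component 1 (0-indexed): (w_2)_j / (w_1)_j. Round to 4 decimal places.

12.3333

w1 = Jv₀ = (4, 6, 2)
w2 = Jw1 = (30, 74, 46)
Ratio at component: 74 / 6 = 12.3333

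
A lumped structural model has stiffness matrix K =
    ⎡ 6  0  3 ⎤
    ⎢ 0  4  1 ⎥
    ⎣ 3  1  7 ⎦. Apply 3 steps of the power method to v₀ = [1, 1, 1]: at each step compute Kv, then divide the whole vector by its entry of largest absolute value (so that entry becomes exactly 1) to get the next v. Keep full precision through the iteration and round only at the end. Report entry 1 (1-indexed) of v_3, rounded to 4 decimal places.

0.8047

Kv0 = (9.00000, 5.00000, 11.00000); divide by 11.00000 → v1 = (0.81818, 0.45455, 1.00000)
Kv1 = (7.90909, 2.81818, 9.90909); divide by 9.90909 → v2 = (0.79817, 0.28440, 1.00000)
Kv2 = (7.78899, 2.13761, 9.67890); divide by 9.67890 → v3 = (0.80474, 0.22085, 1.00000)
Requested entry of v3: 849/1055 = 0.8047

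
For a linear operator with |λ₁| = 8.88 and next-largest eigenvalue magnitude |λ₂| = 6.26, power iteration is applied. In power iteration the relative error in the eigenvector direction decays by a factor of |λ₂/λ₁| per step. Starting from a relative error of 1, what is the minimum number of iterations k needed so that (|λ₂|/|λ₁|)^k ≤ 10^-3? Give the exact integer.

|λ₂/λ₁| = 6.26/8.88 = 0.70495
Need k ≥ ln(10^-3) / ln(0.70495) = -6.9078 / -0.3496 ≈ 19.758
Smallest integer k satisfying the bound: 20

20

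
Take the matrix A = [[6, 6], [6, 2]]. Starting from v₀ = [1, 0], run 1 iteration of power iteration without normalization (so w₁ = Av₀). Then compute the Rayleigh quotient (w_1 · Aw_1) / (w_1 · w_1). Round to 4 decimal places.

λ ≈ 10.0000

w1 = Av₀ = (6·1 + 6·0; 6·1 + 2·0) = (6, 6)
Aw1 = (72, 48)
w1·Aw1 = 6·72 + 6·48 = 720; w1·w1 = 6·6 + 6·6 = 72
λ ≈ 720/72 = 10.0000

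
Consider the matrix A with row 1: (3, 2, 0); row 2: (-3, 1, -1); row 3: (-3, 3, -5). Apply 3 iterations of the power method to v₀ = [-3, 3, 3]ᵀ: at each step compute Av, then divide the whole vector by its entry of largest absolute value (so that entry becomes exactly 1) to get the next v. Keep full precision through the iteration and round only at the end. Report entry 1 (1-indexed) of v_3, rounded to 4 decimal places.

Av0 = (-3.00000, 9.00000, 3.00000); divide by 9.00000 → v1 = (-0.33333, 1.00000, 0.33333)
Av1 = (1.00000, 1.66667, 2.33333); divide by 2.33333 → v2 = (0.42857, 0.71429, 1.00000)
Av2 = (2.71429, -1.57143, -4.14286); divide by -4.14286 → v3 = (-0.65517, 0.37931, 1.00000)
Requested entry of v3: 57/-87 = -0.6552

-0.6552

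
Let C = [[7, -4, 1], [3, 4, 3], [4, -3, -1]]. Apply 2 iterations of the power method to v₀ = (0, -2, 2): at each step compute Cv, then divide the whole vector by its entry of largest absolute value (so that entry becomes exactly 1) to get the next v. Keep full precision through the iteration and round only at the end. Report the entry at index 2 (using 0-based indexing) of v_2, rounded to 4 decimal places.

0.5122

Cv0 = (10.00000, -2.00000, 4.00000); divide by 10.00000 → v1 = (1.00000, -0.20000, 0.40000)
Cv1 = (8.20000, 3.40000, 4.20000); divide by 8.20000 → v2 = (1.00000, 0.41463, 0.51220)
Requested entry of v2: 42/82 = 0.5122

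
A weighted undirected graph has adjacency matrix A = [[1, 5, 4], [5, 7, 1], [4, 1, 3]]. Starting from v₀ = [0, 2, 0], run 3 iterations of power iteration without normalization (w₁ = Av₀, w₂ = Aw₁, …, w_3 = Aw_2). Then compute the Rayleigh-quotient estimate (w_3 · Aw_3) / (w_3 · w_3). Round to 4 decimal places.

10.9387

w1 = Av₀ = (10, 14, 2)
w2 = Aw1 = (88, 150, 60)
w3 = Aw2 = (1078, 1550, 682)
Aw3 = (11556, 16922, 7908)
w3·Aw3 = 1078·11556 + 1550·16922 + 682·7908 = 44079724; w3·w3 = 1078·1078 + 1550·1550 + 682·682 = 4029708
λ ≈ 44079724/4029708 = 10.9387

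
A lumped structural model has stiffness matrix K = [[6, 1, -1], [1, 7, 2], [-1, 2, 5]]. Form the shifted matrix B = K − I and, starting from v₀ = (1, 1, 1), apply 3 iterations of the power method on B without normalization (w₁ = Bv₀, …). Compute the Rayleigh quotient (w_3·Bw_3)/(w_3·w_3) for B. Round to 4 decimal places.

7.2539

B = K − I has rows (5, 1, -1); (1, 6, 2); (-1, 2, 4)
w1 = Bv₀ = (5·1 + 1·1 + (-1)·1; 1·1 + 6·1 + 2·1; (-1)·1 + 2·1 + 4·1) = (5, 9, 5)
w2 = Bw1 = (5·5 + 1·9 + (-1)·5; 1·5 + 6·9 + 2·5; (-1)·5 + 2·9 + 4·5) = (29, 69, 33)
w3 = Bw2 = (181, 509, 241)
Bw3 = (1173, 3717, 1801)
w3·Bw3 = 2538307; w3·w3 = 349923; μ ≈ 2538307/349923 = 7.2539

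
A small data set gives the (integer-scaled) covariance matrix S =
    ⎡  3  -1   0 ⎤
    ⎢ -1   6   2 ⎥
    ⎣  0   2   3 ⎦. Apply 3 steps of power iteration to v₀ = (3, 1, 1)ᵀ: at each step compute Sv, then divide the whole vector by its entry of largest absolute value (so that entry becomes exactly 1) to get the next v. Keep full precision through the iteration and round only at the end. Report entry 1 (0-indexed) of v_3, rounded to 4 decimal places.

1.0000

Sv0 = (8.00000, 5.00000, 5.00000); divide by 8.00000 → v1 = (1.00000, 0.62500, 0.62500)
Sv1 = (2.37500, 4.00000, 3.12500); divide by 4.00000 → v2 = (0.59375, 1.00000, 0.78125)
Sv2 = (0.78125, 6.96875, 4.34375); divide by 6.96875 → v3 = (0.11211, 1.00000, 0.62332)
Requested entry of v3: 223/223 = 1.0000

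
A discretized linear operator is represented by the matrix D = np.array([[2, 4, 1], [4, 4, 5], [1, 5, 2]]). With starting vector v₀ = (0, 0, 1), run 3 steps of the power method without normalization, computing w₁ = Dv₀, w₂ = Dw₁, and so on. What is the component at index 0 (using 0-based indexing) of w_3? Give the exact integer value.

w1 = Dv₀ = (1, 5, 2)
w2 = Dw1 = (24, 34, 30)
w3 = Dw2 = (214, 382, 254)
The requested component of w3 is 214.

214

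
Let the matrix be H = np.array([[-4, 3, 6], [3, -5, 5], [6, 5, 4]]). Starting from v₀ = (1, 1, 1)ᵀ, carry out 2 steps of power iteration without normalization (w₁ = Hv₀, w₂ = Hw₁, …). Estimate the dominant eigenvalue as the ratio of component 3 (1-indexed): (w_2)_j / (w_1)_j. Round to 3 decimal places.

w1 = Hv₀ = ((-4)·1 + 3·1 + 6·1; 3·1 + (-5)·1 + 5·1; 6·1 + 5·1 + 4·1) = (5, 3, 15)
w2 = Hw1 = ((-4)·5 + 3·3 + 6·15; 3·5 + (-5)·3 + 5·15; 6·5 + 5·3 + 4·15) = (79, 75, 105)
Ratio at component: 105 / 15 = 7.000

λ ≈ 7.000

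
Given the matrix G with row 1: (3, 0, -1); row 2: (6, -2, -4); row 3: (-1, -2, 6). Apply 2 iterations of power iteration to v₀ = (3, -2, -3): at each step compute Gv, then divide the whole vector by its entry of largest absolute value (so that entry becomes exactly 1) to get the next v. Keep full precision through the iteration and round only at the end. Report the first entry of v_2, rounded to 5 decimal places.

Gv0 = (12.000000, 34.000000, -17.000000); divide by 34.000000 → v1 = (0.352941, 1.000000, -0.500000)
Gv1 = (1.558824, 2.117647, -5.352941); divide by -5.352941 → v2 = (-0.291209, -0.395604, 1.000000)
Requested entry of v2: 53/-182 = -0.29121

-0.29121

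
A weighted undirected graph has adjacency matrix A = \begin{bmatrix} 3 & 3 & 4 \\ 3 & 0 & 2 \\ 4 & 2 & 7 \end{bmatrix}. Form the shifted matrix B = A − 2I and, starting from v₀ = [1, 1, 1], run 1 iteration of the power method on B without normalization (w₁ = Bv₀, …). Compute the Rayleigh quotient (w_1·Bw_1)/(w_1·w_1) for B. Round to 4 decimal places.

B = A − 2I has rows (1, 3, 4); (3, -2, 2); (4, 2, 5)
w1 = Bv₀ = (8, 3, 11)
Bw1 = (61, 40, 93)
w1·Bw1 = 1631; w1·w1 = 194; μ ≈ 1631/194 = 8.4072

8.4072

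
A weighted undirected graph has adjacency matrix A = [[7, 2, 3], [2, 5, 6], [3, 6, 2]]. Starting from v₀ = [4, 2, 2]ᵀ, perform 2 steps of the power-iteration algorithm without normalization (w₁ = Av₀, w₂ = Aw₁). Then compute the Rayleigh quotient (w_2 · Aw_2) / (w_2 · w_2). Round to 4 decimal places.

w1 = Av₀ = (38, 30, 28)
w2 = Aw1 = (410, 394, 350)
Aw2 = (4708, 4890, 4294)
w2·Aw2 = 410·4708 + 394·4890 + 350·4294 = 5359840; w2·w2 = 410·410 + 394·394 + 350·350 = 445836
λ ≈ 5359840/445836 = 12.0220

12.0220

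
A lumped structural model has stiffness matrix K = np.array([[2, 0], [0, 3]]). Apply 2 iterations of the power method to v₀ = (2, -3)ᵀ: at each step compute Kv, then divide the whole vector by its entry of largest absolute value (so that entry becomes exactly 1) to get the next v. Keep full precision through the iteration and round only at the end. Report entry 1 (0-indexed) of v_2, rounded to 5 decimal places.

Kv0 = (4.000000, -9.000000); divide by -9.000000 → v1 = (-0.444444, 1.000000)
Kv1 = (-0.888889, 3.000000); divide by 3.000000 → v2 = (-0.296296, 1.000000)
Requested entry of v2: -27/-27 = 1.00000

1.00000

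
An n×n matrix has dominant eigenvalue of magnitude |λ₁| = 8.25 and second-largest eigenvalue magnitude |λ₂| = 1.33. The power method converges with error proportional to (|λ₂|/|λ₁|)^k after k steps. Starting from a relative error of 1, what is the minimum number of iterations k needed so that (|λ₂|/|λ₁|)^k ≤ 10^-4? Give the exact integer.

|λ₂/λ₁| = 1.33/8.25 = 0.16121
Need k ≥ ln(10^-4) / ln(0.16121) = -9.2103 / -1.8250 ≈ 5.047
Smallest integer k satisfying the bound: 6

6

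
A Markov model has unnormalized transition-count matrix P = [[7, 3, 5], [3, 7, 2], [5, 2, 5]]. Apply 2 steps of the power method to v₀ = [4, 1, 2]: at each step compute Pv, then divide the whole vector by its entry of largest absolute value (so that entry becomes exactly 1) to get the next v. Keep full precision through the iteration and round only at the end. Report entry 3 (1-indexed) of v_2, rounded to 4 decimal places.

0.7965

Pv0 = (41.00000, 23.00000, 32.00000); divide by 41.00000 → v1 = (1.00000, 0.56098, 0.78049)
Pv1 = (12.58537, 8.48780, 10.02439); divide by 12.58537 → v2 = (1.00000, 0.67442, 0.79651)
Requested entry of v2: 411/516 = 0.7965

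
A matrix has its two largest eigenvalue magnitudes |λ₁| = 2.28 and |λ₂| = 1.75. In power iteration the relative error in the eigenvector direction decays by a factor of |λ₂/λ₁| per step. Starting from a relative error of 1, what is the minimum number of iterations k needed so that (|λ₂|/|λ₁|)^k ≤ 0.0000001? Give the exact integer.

61

|λ₂/λ₁| = 1.75/2.28 = 0.76754
Need k ≥ ln(0.0000001) / ln(0.76754) = -16.1181 / -0.2646 ≈ 60.924
Smallest integer k satisfying the bound: 61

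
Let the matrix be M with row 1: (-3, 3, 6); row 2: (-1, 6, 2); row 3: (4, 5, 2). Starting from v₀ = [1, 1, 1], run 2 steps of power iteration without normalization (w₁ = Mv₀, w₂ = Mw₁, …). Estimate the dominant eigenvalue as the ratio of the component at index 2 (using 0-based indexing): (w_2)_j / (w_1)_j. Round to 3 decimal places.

w1 = Mv₀ = ((-3)·1 + 3·1 + 6·1; (-1)·1 + 6·1 + 2·1; 4·1 + 5·1 + 2·1) = (6, 7, 11)
w2 = Mw1 = ((-3)·6 + 3·7 + 6·11; (-1)·6 + 6·7 + 2·11; 4·6 + 5·7 + 2·11) = (69, 58, 81)
Ratio at component: 81 / 11 = 7.364

7.364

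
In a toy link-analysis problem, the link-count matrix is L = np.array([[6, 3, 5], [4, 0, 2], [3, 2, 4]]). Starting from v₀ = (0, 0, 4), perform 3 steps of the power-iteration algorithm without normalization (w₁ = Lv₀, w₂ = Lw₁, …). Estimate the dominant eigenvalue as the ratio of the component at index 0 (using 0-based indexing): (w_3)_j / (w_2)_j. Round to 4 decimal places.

λ ≈ 10.6250

w1 = Lv₀ = (6·0 + 3·0 + 5·4; 4·0 + 0·0 + 2·4; 3·0 + 2·0 + 4·4) = (20, 8, 16)
w2 = Lw1 = (6·20 + 3·8 + 5·16; 4·20 + 0·8 + 2·16; 3·20 + 2·8 + 4·16) = (224, 112, 140)
w3 = Lw2 = (2380, 1176, 1456)
Ratio at component: 2380 / 224 = 10.6250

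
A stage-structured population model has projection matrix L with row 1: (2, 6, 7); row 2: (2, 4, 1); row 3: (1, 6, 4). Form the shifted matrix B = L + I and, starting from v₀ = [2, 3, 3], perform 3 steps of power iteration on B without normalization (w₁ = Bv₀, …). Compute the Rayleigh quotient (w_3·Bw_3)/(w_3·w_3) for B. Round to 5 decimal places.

μ ≈ 10.61447

B = L + I has rows (3, 6, 7); (2, 5, 1); (1, 6, 5)
w1 = Bv₀ = (3·2 + 6·3 + 7·3; 2·2 + 5·3 + 1·3; 1·2 + 6·3 + 5·3) = (45, 22, 35)
w2 = Bw1 = (3·45 + 6·22 + 7·35; 2·45 + 5·22 + 1·35; 1·45 + 6·22 + 5·35) = (512, 235, 352)
w3 = Bw2 = (5410, 2551, 3682)
Bw3 = (57310, 27257, 39126)
w3·Bw3 = 523641639; w3·w3 = 49332825; μ ≈ 523641639/49332825 = 10.61447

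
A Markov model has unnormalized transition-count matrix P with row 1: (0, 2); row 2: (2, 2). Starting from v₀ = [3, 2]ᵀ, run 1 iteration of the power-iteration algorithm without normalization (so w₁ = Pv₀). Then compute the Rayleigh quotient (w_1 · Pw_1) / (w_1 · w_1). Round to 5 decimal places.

w1 = Pv₀ = (0·3 + 2·2; 2·3 + 2·2) = (4, 10)
Pw1 = (20, 28)
w1·Pw1 = 4·20 + 10·28 = 360; w1·w1 = 4·4 + 10·10 = 116
λ ≈ 360/116 = 3.10345

3.10345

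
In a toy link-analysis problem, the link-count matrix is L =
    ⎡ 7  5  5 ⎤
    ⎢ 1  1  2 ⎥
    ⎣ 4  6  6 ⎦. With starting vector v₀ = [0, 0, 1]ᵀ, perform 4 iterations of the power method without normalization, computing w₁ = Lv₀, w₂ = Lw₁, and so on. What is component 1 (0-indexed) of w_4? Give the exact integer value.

w1 = Lv₀ = (7·0 + 5·0 + 5·1; 1·0 + 1·0 + 2·1; 4·0 + 6·0 + 6·1) = (5, 2, 6)
w2 = Lw1 = (7·5 + 5·2 + 5·6; 1·5 + 1·2 + 2·6; 4·5 + 6·2 + 6·6) = (75, 19, 68)
w3 = Lw2 = (960, 230, 822)
w4 = Lw3 = (11980, 2834, 10152)
The requested component of w4 is 2834.

2834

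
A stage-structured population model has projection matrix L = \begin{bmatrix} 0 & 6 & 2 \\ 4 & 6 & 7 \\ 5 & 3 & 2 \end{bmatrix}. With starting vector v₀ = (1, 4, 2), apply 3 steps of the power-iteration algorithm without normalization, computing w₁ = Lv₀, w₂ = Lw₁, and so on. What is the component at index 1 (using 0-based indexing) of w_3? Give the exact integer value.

6398

w1 = Lv₀ = (0·1 + 6·4 + 2·2; 4·1 + 6·4 + 7·2; 5·1 + 3·4 + 2·2) = (28, 42, 21)
w2 = Lw1 = (0·28 + 6·42 + 2·21; 4·28 + 6·42 + 7·21; 5·28 + 3·42 + 2·21) = (294, 511, 308)
w3 = Lw2 = (3682, 6398, 3619)
The requested component of w3 is 6398.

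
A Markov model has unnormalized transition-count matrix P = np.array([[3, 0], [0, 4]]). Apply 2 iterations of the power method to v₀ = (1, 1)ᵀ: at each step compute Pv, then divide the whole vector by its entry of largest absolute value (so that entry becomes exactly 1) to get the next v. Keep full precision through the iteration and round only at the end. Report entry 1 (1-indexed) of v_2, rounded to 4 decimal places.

0.5625

Pv0 = (3.00000, 4.00000); divide by 4.00000 → v1 = (0.75000, 1.00000)
Pv1 = (2.25000, 4.00000); divide by 4.00000 → v2 = (0.56250, 1.00000)
Requested entry of v2: 9/16 = 0.5625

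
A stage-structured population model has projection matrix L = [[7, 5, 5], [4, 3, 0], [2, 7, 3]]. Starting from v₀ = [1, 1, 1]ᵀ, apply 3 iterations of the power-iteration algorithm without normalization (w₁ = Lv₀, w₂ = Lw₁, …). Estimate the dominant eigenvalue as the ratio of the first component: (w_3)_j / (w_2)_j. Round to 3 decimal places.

λ ≈ 11.860

w1 = Lv₀ = (7·1 + 5·1 + 5·1; 4·1 + 3·1 + 0·1; 2·1 + 7·1 + 3·1) = (17, 7, 12)
w2 = Lw1 = (7·17 + 5·7 + 5·12; 4·17 + 3·7 + 0·12; 2·17 + 7·7 + 3·12) = (214, 89, 119)
w3 = Lw2 = (2538, 1123, 1408)
Ratio at component: 2538 / 214 = 11.860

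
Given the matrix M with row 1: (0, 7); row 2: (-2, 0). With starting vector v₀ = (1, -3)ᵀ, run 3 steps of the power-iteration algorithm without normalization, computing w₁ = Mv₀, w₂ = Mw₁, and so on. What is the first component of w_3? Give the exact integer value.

w1 = Mv₀ = (0·1 + 7·(-3); (-2)·1 + 0·(-3)) = (-21, -2)
w2 = Mw1 = (0·(-21) + 7·(-2); (-2)·(-21) + 0·(-2)) = (-14, 42)
w3 = Mw2 = (294, 28)
The requested component of w3 is 294.

294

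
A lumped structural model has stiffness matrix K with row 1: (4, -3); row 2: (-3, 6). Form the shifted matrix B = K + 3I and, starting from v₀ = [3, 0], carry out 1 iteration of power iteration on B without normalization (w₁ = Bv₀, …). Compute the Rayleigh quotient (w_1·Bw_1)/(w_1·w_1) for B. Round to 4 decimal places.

B = K + 3I has rows (7, -3); (-3, 9)
w1 = Bv₀ = (7·3 + (-3)·0; (-3)·3 + 9·0) = (21, -9)
Bw1 = (174, -144)
w1·Bw1 = 4950; w1·w1 = 522; μ ≈ 4950/522 = 9.4828

9.4828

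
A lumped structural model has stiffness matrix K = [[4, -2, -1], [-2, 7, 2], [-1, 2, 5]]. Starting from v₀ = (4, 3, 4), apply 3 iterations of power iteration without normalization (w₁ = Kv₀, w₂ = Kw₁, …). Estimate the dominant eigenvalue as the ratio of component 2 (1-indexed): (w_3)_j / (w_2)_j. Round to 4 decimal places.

λ ≈ 9.0782

w1 = Kv₀ = (4·4 + (-2)·3 + (-1)·4; (-2)·4 + 7·3 + 2·4; (-1)·4 + 2·3 + 5·4) = (6, 21, 22)
w2 = Kw1 = (4·6 + (-2)·21 + (-1)·22; (-2)·6 + 7·21 + 2·22; (-1)·6 + 2·21 + 5·22) = (-40, 179, 146)
w3 = Kw2 = (-664, 1625, 1128)
Ratio at component: 1625 / 179 = 9.0782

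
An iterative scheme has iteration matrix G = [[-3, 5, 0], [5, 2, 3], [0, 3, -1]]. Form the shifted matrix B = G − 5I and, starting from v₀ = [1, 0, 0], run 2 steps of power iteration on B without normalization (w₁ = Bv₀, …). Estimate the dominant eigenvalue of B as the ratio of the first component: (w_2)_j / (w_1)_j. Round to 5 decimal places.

μ ≈ -11.12500

B = G − 5I has rows (-8, 5, 0); (5, -3, 3); (0, 3, -6)
w1 = Bv₀ = ((-8)·1 + 5·0 + 0·0; 5·1 + (-3)·0 + 3·0; 0·1 + 3·0 + (-6)·0) = (-8, 5, 0)
w2 = Bw1 = ((-8)·(-8) + 5·5 + 0·0; 5·(-8) + (-3)·5 + 3·0; 0·(-8) + 3·5 + (-6)·0) = (89, -55, 15)
Ratio: 89/-8 = -11.12500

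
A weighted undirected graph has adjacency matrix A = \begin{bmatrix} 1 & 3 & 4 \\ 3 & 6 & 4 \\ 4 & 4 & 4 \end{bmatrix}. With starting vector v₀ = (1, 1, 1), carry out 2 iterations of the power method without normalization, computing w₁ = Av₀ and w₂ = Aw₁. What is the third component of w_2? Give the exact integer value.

w1 = Av₀ = (8, 13, 12)
w2 = Aw1 = (95, 150, 132)
The requested component of w2 is 132.

132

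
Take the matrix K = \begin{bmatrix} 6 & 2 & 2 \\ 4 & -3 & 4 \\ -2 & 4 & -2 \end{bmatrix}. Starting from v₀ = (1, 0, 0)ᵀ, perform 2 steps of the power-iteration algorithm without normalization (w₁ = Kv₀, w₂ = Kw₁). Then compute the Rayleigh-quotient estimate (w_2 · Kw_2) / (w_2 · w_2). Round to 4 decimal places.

λ ≈ 6.3333

w1 = Kv₀ = (6·1 + 2·0 + 2·0; 4·1 + (-3)·0 + 4·0; (-2)·1 + 4·0 + (-2)·0) = (6, 4, -2)
w2 = Kw1 = (6·6 + 2·4 + 2·(-2); 4·6 + (-3)·4 + 4·(-2); (-2)·6 + 4·4 + (-2)·(-2)) = (40, 4, 8)
Kw2 = (264, 180, -80)
w2·Kw2 = 40·264 + 4·180 + 8·(-80) = 10640; w2·w2 = 40·40 + 4·4 + 8·8 = 1680
λ ≈ 10640/1680 = 6.3333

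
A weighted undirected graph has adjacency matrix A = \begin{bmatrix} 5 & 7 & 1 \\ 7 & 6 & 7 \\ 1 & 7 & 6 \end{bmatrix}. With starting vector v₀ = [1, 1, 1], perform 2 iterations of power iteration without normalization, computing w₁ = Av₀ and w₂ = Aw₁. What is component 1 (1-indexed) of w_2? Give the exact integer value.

w1 = Av₀ = (5·1 + 7·1 + 1·1; 7·1 + 6·1 + 7·1; 1·1 + 7·1 + 6·1) = (13, 20, 14)
w2 = Aw1 = (5·13 + 7·20 + 1·14; 7·13 + 6·20 + 7·14; 1·13 + 7·20 + 6·14) = (219, 309, 237)
The requested component of w2 is 219.

219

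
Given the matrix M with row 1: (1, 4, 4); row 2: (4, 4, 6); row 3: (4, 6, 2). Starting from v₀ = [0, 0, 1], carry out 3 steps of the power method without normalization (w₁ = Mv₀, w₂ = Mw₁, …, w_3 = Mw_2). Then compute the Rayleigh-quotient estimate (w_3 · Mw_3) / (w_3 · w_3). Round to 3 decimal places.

11.970

w1 = Mv₀ = (4, 6, 2)
w2 = Mw1 = (36, 52, 56)
w3 = Mw2 = (468, 688, 568)
Mw3 = (5492, 8032, 7136)
w3·Mw3 = 468·5492 + 688·8032 + 568·7136 = 12149520; w3·w3 = 468·468 + 688·688 + 568·568 = 1014992
λ ≈ 12149520/1014992 = 11.970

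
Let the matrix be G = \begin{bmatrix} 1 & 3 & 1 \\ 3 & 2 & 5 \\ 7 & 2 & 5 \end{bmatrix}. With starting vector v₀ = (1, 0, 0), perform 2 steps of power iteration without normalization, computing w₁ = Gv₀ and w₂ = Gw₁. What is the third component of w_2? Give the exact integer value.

w1 = Gv₀ = (1·1 + 3·0 + 1·0; 3·1 + 2·0 + 5·0; 7·1 + 2·0 + 5·0) = (1, 3, 7)
w2 = Gw1 = (1·1 + 3·3 + 1·7; 3·1 + 2·3 + 5·7; 7·1 + 2·3 + 5·7) = (17, 44, 48)
The requested component of w2 is 48.

48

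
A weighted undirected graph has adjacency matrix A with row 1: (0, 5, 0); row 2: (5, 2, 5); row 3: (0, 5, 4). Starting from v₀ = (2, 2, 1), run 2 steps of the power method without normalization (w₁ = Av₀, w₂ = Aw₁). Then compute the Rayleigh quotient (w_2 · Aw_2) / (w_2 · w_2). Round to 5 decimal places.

w1 = Av₀ = (10, 19, 14)
w2 = Aw1 = (95, 158, 151)
Aw2 = (790, 1546, 1394)
w2·Aw2 = 95·790 + 158·1546 + 151·1394 = 529812; w2·w2 = 95·95 + 158·158 + 151·151 = 56790
λ ≈ 529812/56790 = 9.32932

9.32932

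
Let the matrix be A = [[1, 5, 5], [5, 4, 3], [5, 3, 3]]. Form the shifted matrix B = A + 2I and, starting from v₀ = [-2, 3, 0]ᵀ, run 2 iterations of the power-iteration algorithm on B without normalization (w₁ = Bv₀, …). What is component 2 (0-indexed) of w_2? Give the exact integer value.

64

B = A + 2I has rows (3, 5, 5); (5, 6, 3); (5, 3, 5)
w1 = Bv₀ = (9, 8, -1)
w2 = Bw1 = (62, 90, 64)
Requested component of w2: 64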